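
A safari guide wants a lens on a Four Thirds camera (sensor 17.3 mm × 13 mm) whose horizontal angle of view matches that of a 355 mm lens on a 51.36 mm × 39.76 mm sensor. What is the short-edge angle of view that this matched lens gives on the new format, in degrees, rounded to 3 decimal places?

Equal horizontal AOV ⇒ f₂ = f₁ · 17.3/51.36 = 355 × 0.33684 ≈ 119.5775 mm.
Short-edge AOV on the new format = 2·arctan(13 / (2 × 119.5775)) = 2·arctan(0.05436) ≈ 6.2229°.

6.223°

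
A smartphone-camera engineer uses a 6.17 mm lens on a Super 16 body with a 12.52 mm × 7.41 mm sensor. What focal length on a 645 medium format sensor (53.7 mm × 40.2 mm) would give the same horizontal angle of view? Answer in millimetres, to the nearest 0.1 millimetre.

26.5 mm

Equal angle of view means equal width/f ratio, so f₂ = f₁ · (width₂/width₁) = 6.17 × 53.7/12.52.
f₂ = 6.17 × 4.28914 ≈ 26.464 mm.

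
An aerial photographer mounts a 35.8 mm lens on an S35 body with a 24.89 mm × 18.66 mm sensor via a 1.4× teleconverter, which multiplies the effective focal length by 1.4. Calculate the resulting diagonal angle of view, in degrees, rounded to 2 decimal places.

34.48°

Effective focal length f = 35.8 × 1.4 = 50.12 mm.
Sensor diagonal = √(24.89² + 18.66²) = √967.7077 ≈ 31.1080 mm.
α = 2·arctan(31.108 / (2 × 50.12)) = 2·arctan(0.31034) ≈ 34.4819°.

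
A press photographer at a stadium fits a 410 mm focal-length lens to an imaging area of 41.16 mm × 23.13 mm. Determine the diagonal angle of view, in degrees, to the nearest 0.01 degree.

Sensor diagonal = √(41.16² + 23.13²) = √2229.1425 ≈ 47.2138 mm.
Angle of view α = 2·arctan(d/2f) with d = 47.2138 mm and f = 410 mm.
d/2f = 0.05758; arctan(0.05758) ≈ 3.2953°, so α ≈ 6.5907°.

6.59°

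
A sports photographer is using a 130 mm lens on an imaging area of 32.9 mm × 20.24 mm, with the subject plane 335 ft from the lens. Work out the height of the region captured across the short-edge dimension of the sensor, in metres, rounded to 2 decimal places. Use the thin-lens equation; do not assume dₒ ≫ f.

dₒ: 335 ft × 304.8 mm/ft = 102108.00 mm.
Similar triangles through the lens centre give W/dₒ = h/dᵢ; with 1/f = 1/dₒ + 1/dᵢ this gives W = h·(dₒ − f)/f.
W = 20.24 mm × (102108 − 130) / 130 = 20.24 × 784.4461 ≈ 15877.190 mm = 15.8772 m.

15.88 m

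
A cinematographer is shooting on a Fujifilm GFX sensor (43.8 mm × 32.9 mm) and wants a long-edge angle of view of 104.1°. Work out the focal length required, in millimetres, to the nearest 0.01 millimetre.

From α = 2·arctan(w/2f) we get f = w / (2·tan(α/2)).
With w = 43.8 mm and α/2 = 52.05°, tan(α/2) ≈ 1.28225, so f ≈ 43.8 / 2.56449 ≈ 17.0794 mm.

17.08 mm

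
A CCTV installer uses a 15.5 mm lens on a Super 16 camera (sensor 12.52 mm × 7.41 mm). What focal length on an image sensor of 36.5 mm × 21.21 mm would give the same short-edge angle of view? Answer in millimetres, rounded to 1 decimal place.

44.4 mm

Equal angle of view means equal height/f ratio, so f₂ = f₁ · (height₂/height₁) = 15.5 × 21.21/7.41.
f₂ = 15.5 × 2.86235 ≈ 44.366 mm.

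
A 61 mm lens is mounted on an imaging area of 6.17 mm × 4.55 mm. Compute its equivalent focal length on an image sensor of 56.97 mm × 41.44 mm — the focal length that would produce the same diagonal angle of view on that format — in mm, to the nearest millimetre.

Sensor diagonal = √(6.17² + 4.55²) = √58.7714 ≈ 7.6663 mm.
Sensor diagonal = √(56.97² + 41.44²) = √4962.8545 ≈ 70.4475 mm.
Equal angle of view means equal diagonal/f ratio, so f₂ = f₁ · (diagonal₂/diagonal₁) = 61 × 70.4475/7.6663.
f₂ = 61 × 9.18931 ≈ 560.548 mm.

561 mm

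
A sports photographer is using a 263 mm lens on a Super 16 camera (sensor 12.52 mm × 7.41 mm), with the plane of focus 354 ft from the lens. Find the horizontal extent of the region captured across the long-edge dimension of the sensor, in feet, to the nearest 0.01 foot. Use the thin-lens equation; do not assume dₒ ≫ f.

dₒ: 354 ft × 304.8 mm/ft = 107899.20 mm.
Similar triangles through the lens centre give W/dₒ = w/dᵢ; with 1/f = 1/dₒ + 1/dᵢ this gives W = w·(dₒ − f)/f.
W = 12.52 mm × (107899 − 263) / 263 = 12.52 × 409.2631 ≈ 5123.974 mm = 5123.974/304.8 ft = 16.8109 ft.

16.81 ft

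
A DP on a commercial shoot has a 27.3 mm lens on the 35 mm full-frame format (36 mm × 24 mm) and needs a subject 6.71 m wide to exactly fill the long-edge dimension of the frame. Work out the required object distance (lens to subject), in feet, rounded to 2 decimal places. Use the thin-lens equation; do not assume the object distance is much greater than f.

16.78 ft

W: 6.71 m = 6710 mm.
Magnification m = w/W = dᵢ/dₒ; combined with 1/f = 1/dₒ + 1/dᵢ this gives dₒ = f·(1 + W/w).
dₒ = 27.3 mm × (1 + 6710/36) = 27.3 × 187.3889 ≈ 5115.717 mm = 5115.717/304.8 ft = 16.7838 ft.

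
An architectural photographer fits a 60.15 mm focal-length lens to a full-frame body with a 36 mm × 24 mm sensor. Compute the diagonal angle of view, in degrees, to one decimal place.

Sensor diagonal = √(36² + 24²) = √1872.0000 ≈ 43.2666 mm.
Angle of view α = 2·arctan(d/2f) with d = 43.2666 mm and f = 60.15 mm.
d/2f = 0.35966; arctan(0.35966) ≈ 19.7814°, so α ≈ 39.5629°.

39.6°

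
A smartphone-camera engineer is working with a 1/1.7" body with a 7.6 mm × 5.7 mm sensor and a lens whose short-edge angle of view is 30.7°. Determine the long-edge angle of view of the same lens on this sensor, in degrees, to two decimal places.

40.21°

From the short-edge AOV: f = 5.7 / (2·tan(15.35°)) = 5.7 / 0.54901 ≈ 10.3822 mm.
Long-edge AOV = 2·arctan(7.6 / (2 × 10.3822)) = 2·arctan(0.36601) ≈ 40.2062°.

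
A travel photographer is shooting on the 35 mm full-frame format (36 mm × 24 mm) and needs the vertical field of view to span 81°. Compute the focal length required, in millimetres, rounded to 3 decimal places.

From α = 2·arctan(h/2f) we get f = h / (2·tan(α/2)).
With h = 24 mm and α/2 = 40.5°, tan(α/2) ≈ 0.85408, so f ≈ 24 / 1.70816 ≈ 14.0502 mm.

14.050 mm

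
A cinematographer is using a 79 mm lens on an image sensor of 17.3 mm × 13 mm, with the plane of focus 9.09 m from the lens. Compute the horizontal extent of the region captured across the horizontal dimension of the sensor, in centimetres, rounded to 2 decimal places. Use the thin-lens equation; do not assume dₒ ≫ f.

dₒ: 9.09 m = 9090 mm.
Similar triangles through the lens centre give W/dₒ = w/dᵢ; with 1/f = 1/dₒ + 1/dᵢ this gives W = w·(dₒ − f)/f.
W = 17.3 mm × (9090 − 79) / 79 = 17.3 × 114.0633 ≈ 1973.295 mm = 197.329 cm.

197.33 cm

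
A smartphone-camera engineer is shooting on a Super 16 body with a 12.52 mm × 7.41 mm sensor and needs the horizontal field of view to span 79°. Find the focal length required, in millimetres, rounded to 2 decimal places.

7.59 mm

From α = 2·arctan(w/2f) we get f = w / (2·tan(α/2)).
With w = 12.52 mm and α/2 = 39.5°, tan(α/2) ≈ 0.82434, so f ≈ 12.52 / 1.64867 ≈ 7.5940 mm.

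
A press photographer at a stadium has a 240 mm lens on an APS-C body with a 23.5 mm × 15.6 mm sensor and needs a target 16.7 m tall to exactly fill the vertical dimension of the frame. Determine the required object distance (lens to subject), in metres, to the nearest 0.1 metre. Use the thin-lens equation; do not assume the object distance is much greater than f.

W: 16.7 m = 16700 mm.
Magnification m = h/W = dᵢ/dₒ; combined with 1/f = 1/dₒ + 1/dᵢ this gives dₒ = f·(1 + W/h).
dₒ = 240 mm × (1 + 16700/15.6) = 240 × 1071.5128 ≈ 257163.077 mm = 257.163 m.

257.2 m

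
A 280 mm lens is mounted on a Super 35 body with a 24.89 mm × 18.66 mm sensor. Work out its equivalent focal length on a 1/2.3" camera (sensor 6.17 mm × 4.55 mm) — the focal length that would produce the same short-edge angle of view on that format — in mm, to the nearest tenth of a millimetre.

Equal angle of view means equal height/f ratio, so f₂ = f₁ · (height₂/height₁) = 280 × 4.55/18.66.
f₂ = 280 × 0.24384 ≈ 68.274 mm.

68.3 mm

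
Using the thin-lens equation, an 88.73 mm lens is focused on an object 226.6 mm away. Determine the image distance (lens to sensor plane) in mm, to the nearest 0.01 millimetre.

145.83 mm

1/dᵢ = 1/f − 1/dₒ = 1/88.73 − 1/226.6 = 0.0068571 mm⁻¹.
dᵢ = 1/0.0068571 ≈ 145.8346 mm.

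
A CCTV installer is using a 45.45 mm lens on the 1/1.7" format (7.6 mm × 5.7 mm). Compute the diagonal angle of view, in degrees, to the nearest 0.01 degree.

11.93°

Sensor diagonal = √(7.6² + 5.7²) = √90.2500 ≈ 9.5000 mm.
Angle of view α = 2·arctan(d/2f) with d = 9.5000 mm and f = 45.45 mm.
d/2f = 0.10451; arctan(0.10451) ≈ 5.9663°, so α ≈ 11.9327°.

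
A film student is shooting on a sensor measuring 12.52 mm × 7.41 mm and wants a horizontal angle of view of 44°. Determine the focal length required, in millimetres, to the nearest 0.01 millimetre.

15.49 mm

From α = 2·arctan(w/2f) we get f = w / (2·tan(α/2)).
With w = 12.52 mm and α/2 = 22°, tan(α/2) ≈ 0.40403, so f ≈ 12.52 / 0.80805 ≈ 15.4940 mm.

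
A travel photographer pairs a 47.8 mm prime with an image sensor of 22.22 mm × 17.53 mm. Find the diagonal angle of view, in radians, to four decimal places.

Sensor diagonal = √(22.22² + 17.53²) = √801.0293 ≈ 28.3025 mm.
Angle of view α = 2·arctan(d/2f) with d = 28.3025 mm and f = 47.8 mm.
d/2f = 0.29605; arctan(0.29605) ≈ 0.2878 rad, so α ≈ 0.5757 rad.

0.5757 rad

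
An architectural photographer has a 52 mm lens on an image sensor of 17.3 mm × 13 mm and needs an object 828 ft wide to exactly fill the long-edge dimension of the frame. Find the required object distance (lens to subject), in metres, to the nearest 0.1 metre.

W: 828 ft × 304.8 mm/ft = 252374.39 mm.
Magnification m = w/W = dᵢ/dₒ; combined with 1/f = 1/dₒ + 1/dᵢ this gives dₒ = f·(1 + W/w).
dₒ = 52 mm × (1 + 252374/17.3) = 52 × 14589.1151 ≈ 758633.987 mm = 758.634 m.

758.6 m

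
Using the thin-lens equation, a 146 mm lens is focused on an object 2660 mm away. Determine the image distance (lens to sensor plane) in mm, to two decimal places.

154.48 mm

1/dᵢ = 1/f − 1/dₒ = 1/146 − 1/2660 = 0.0064734 mm⁻¹.
dᵢ = 1/0.0064734 ≈ 154.4789 mm.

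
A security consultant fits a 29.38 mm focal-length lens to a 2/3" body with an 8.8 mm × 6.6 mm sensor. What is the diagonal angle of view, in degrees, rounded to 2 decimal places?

21.21°

Sensor diagonal = √(8.8² + 6.6²) = √121.0000 ≈ 11.0000 mm.
Angle of view α = 2·arctan(d/2f) with d = 11.0000 mm and f = 29.38 mm.
d/2f = 0.18720; arctan(0.18720) ≈ 10.6032°, so α ≈ 21.2063°.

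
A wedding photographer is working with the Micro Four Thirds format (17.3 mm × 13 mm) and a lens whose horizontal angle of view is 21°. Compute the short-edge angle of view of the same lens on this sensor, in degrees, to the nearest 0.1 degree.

From the horizontal AOV: f = 17.3 / (2·tan(10.5°)) = 17.3 / 0.37068 ≈ 46.6712 mm.
Short-edge AOV = 2·arctan(13 / (2 × 46.6712)) = 2·arctan(0.13927) ≈ 15.8574°.

15.9°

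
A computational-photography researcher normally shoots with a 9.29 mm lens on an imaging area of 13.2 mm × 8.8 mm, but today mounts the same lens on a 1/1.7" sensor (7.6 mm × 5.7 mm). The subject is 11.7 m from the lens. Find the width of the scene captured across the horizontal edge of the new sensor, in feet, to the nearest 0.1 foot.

31.4 ft

The focal length stays 9.29 mm; the relevant sensor dimension is now w = 7.6 mm. Object distance dₒ = 11.7 m = 11700 mm.
Thin-lens field width W = w·(dₒ − f)/f = 7.6 × (11700 − 9.29)/9.29 ≈ 9563.982 mm = 9563.982/304.8 ft = 31.3779 ft.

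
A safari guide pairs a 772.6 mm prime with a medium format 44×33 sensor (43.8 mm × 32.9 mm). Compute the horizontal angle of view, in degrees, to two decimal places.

3.25°

Angle of view α = 2·arctan(w/2f) with w = 43.8 mm and f = 772.6 mm.
w/2f = 0.02835; arctan(0.02835) ≈ 1.6237°, so α ≈ 3.2473°.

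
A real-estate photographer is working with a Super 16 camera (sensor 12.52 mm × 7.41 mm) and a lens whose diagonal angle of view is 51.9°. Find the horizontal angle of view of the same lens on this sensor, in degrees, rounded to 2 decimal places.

Sensor diagonal = √(12.52² + 7.41²) = √211.6585 ≈ 14.5485 mm.
From the diagonal AOV: f = 14.5485 / (2·tan(25.95°)) = 14.5485 / 0.97331 ≈ 14.9475 mm.
Horizontal AOV = 2·arctan(12.52 / (2 × 14.9475)) = 2·arctan(0.41880) ≈ 45.4478°.

45.45°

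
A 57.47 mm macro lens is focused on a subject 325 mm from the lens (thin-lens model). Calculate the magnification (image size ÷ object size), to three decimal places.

Thin lens: 1/f = 1/dₒ + 1/dᵢ → 1/dᵢ = 1/57.47 − 1/325 = 0.0143235 mm⁻¹, so dᵢ ≈ 69.8155 mm.
Magnification m = dᵢ/dₒ = 69.8155/325 ≈ 0.21482.

0.215×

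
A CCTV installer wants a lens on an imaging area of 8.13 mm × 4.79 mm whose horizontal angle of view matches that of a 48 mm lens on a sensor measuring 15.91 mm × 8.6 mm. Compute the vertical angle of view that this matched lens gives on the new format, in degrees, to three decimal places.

Equal horizontal AOV ⇒ f₂ = f₁ · 8.13/15.91 = 48 × 0.51100 ≈ 24.5280 mm.
Vertical AOV on the new format = 2·arctan(4.79 / (2 × 24.5280)) = 2·arctan(0.09764) ≈ 11.1538°.

11.154°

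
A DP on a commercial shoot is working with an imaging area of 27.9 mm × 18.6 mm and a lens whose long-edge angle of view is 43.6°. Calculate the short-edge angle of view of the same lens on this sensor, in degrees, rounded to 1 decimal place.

From the long-edge AOV: f = 27.9 / (2·tan(21.8°)) = 27.9 / 0.79994 ≈ 34.8775 mm.
Short-edge AOV = 2·arctan(18.6 / (2 × 34.8775)) = 2·arctan(0.26665) ≈ 29.8608°.

29.9°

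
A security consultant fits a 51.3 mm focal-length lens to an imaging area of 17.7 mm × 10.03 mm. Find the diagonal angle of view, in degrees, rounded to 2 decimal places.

22.43°

Sensor diagonal = √(17.7² + 10.03²) = √413.8909 ≈ 20.3443 mm.
Angle of view α = 2·arctan(d/2f) with d = 20.3443 mm and f = 51.3 mm.
d/2f = 0.19829; arctan(0.19829) ≈ 11.2156°, so α ≈ 22.4311°.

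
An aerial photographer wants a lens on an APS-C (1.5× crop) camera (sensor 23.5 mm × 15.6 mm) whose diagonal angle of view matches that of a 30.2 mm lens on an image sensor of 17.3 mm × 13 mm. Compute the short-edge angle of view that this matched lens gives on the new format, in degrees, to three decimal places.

Sensor diagonal = √(17.3² + 13²) = √468.2900 ≈ 21.6400 mm.
Sensor diagonal = √(23.5² + 15.6²) = √795.6100 ≈ 28.2066 mm.
Equal diagonal AOV ⇒ f₂ = f₁ · 28.2066/21.6400 = 30.2 × 1.30344 ≈ 39.3640 mm.
Short-edge AOV on the new format = 2·arctan(15.6 / (2 × 39.3640)) = 2·arctan(0.19815) ≈ 22.4160°.

22.416°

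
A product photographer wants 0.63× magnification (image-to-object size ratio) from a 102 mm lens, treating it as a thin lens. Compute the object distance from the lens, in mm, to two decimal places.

263.90 mm

With m = dᵢ/dₒ and 1/f = 1/dₒ + 1/dᵢ, substituting dᵢ = m·dₒ gives 1/f = (1 + 1/m)/dₒ, hence dₒ = f·(1 + 1/m).
dₒ = 102 × (1 + 1/0.63) = 102 × 2.58730 ≈ 263.905 mm.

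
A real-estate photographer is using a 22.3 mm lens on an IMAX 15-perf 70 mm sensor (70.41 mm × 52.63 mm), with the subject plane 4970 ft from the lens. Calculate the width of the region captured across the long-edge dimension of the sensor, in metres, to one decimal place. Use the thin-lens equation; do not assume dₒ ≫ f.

dₒ: 4970 ft × 304.8 mm/ft = 1514855.95 mm.
Similar triangles through the lens centre give W/dₒ = w/dᵢ; with 1/f = 1/dₒ + 1/dᵢ this gives W = w·(dₒ − f)/f.
W = 70.41 mm × (1.51486e+06 − 22.3) / 22.3 = 70.41 × 67929.7602 ≈ 4782934.413 mm = 4782.93 m.

4782.9 m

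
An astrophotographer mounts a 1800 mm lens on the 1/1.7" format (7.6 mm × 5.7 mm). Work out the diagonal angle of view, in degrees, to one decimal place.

0.3°

Sensor diagonal = √(7.6² + 5.7²) = √90.2500 ≈ 9.5000 mm.
Angle of view α = 2·arctan(d/2f) with d = 9.5000 mm and f = 1800 mm.
d/2f = 0.00264; arctan(0.00264) ≈ 0.1512°, so α ≈ 0.3024°.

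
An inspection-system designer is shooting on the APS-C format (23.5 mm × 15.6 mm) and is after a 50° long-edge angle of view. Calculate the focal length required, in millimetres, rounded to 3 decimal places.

From α = 2·arctan(w/2f) we get f = w / (2·tan(α/2)).
With w = 23.5 mm and α/2 = 25°, tan(α/2) ≈ 0.46631, so f ≈ 23.5 / 0.93262 ≈ 25.1980 mm.

25.198 mm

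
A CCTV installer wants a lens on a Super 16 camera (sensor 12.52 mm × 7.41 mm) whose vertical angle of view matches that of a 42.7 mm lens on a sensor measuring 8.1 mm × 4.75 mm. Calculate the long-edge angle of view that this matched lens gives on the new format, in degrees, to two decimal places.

10.74°

Equal vertical AOV ⇒ f₂ = f₁ · 7.41/4.75 = 42.7 × 1.56000 ≈ 66.6120 mm.
Long-edge AOV on the new format = 2·arctan(12.52 / (2 × 66.6120)) = 2·arctan(0.09398) ≈ 10.7374°.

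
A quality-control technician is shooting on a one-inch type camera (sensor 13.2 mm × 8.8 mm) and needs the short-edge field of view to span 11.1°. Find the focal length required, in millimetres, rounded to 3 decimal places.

From α = 2·arctan(h/2f) we get f = h / (2·tan(α/2)).
With h = 8.8 mm and α/2 = 5.55°, tan(α/2) ≈ 0.09717, so f ≈ 8.8 / 0.19434 ≈ 45.2815 mm.

45.282 mm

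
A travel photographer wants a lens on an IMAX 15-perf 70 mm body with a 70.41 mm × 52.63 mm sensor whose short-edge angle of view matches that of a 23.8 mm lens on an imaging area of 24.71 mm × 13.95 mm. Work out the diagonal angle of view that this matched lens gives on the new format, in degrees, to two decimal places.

Equal short-edge AOV ⇒ f₂ = f₁ · 52.63/13.95 = 23.8 × 3.77276 ≈ 89.7917 mm.
Sensor diagonal = √(70.41² + 52.63²) = √7727.4850 ≈ 87.9061 mm.
Diagonal AOV on the new format = 2·arctan(87.9061 / (2 × 89.7917)) = 2·arctan(0.48950) ≈ 52.1635°.

52.16°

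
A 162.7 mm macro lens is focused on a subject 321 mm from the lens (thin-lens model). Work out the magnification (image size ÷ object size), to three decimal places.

1.028×

Thin lens: 1/f = 1/dₒ + 1/dᵢ → 1/dᵢ = 1/162.7 − 1/321 = 0.0030310 mm⁻¹, so dᵢ ≈ 329.9223 mm.
Magnification m = dᵢ/dₒ = 329.9223/321 ≈ 1.02780.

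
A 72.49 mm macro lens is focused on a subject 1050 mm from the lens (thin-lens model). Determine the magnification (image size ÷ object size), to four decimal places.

Thin lens: 1/f = 1/dₒ + 1/dᵢ → 1/dᵢ = 1/72.49 − 1/1050 = 0.0128426 mm⁻¹, so dᵢ ≈ 77.8657 mm.
Magnification m = dᵢ/dₒ = 77.8657/1050 ≈ 0.07416.

0.0742×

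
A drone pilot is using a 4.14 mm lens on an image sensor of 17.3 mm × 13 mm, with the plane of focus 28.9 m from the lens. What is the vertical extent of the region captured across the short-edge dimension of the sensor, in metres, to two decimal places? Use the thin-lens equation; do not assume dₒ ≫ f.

90.74 m

dₒ: 28.9 m = 28900 mm.
Similar triangles through the lens centre give W/dₒ = h/dᵢ; with 1/f = 1/dₒ + 1/dᵢ this gives W = h·(dₒ − f)/f.
W = 13 mm × (28900 − 4.14) / 4.14 = 13 × 6979.6763 ≈ 90735.792 mm = 90.7358 m.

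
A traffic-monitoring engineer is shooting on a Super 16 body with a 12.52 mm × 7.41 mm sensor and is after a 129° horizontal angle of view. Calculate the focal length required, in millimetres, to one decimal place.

3.0 mm

From α = 2·arctan(w/2f) we get f = w / (2·tan(α/2)).
With w = 12.52 mm and α/2 = 64.5°, tan(α/2) ≈ 2.09654, so f ≈ 12.52 / 4.19309 ≈ 2.9859 mm.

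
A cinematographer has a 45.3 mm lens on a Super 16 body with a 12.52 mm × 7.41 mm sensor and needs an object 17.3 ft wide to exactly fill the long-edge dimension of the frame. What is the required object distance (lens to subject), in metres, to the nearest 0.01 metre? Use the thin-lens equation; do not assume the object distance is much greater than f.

W: 17.3 ft × 304.8 mm/ft = 5273.04 mm.
Magnification m = w/W = dᵢ/dₒ; combined with 1/f = 1/dₒ + 1/dᵢ this gives dₒ = f·(1 + W/w).
dₒ = 45.3 mm × (1 + 5273.04/12.52) = 45.3 × 422.1693 ≈ 19124.270 mm = 19.1243 m.

19.12 m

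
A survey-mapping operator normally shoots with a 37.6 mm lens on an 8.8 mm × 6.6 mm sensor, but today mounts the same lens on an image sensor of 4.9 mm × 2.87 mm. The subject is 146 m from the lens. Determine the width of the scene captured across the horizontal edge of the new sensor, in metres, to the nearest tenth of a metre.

19.0 m

The focal length stays 37.6 mm; the relevant sensor dimension is now w = 4.9 mm. Object distance dₒ = 146 m = 146000 mm.
Thin-lens field width W = w·(dₒ − f)/f = 4.9 × (146000 − 37.6)/37.6 ≈ 19021.696 mm = 19.0217 m.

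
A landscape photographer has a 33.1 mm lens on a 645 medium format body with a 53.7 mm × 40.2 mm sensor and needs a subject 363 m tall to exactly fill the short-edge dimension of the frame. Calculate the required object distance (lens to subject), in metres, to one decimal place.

298.9 m

W: 363 m = 363000 mm.
Magnification m = h/W = dᵢ/dₒ; combined with 1/f = 1/dₒ + 1/dᵢ this gives dₒ = f·(1 + W/h).
dₒ = 33.1 mm × (1 + 363000/40.2) = 33.1 × 9030.8507 ≈ 298921.160 mm = 298.921 m.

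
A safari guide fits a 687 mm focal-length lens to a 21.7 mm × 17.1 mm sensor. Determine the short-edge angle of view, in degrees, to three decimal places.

1.426°

Angle of view α = 2·arctan(h/2f) with h = 17.1 mm and f = 687 mm.
h/2f = 0.01245; arctan(0.01245) ≈ 0.7130°, so α ≈ 1.4261°.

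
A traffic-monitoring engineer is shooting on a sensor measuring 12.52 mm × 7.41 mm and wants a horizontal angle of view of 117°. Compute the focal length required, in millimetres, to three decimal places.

From α = 2·arctan(w/2f) we get f = w / (2·tan(α/2)).
With w = 12.52 mm and α/2 = 58.5°, tan(α/2) ≈ 1.63185, so f ≈ 12.52 / 3.26370 ≈ 3.8361 mm.

3.836 mm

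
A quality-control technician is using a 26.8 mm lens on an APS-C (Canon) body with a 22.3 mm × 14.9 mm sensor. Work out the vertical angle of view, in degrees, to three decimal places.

31.070°

Angle of view α = 2·arctan(h/2f) with h = 14.9 mm and f = 26.8 mm.
h/2f = 0.27799; arctan(0.27799) ≈ 15.5351°, so α ≈ 31.0703°.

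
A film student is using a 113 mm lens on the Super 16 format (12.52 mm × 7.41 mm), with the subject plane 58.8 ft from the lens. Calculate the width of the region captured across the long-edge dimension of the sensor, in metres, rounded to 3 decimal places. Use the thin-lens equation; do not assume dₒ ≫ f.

dₒ: 58.8 ft × 304.8 mm/ft = 17922.24 mm.
Similar triangles through the lens centre give W/dₒ = w/dᵢ; with 1/f = 1/dₒ + 1/dᵢ this gives W = w·(dₒ − f)/f.
W = 12.52 mm × (17922.2 − 113) / 113 = 12.52 × 157.6039 ≈ 1973.201 mm = 1.9732 m.

1.973 m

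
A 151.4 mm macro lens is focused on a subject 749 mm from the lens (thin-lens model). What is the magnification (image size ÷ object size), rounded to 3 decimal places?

Thin lens: 1/f = 1/dₒ + 1/dᵢ → 1/dᵢ = 1/151.4 − 1/749 = 0.0052699 mm⁻¹, so dᵢ ≈ 189.7567 mm.
Magnification m = dᵢ/dₒ = 189.7567/749 ≈ 0.25335.

0.253×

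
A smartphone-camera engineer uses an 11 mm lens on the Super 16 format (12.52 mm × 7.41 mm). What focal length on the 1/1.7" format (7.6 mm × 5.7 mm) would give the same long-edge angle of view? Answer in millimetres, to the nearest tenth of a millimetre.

6.7 mm

Equal angle of view means equal width/f ratio, so f₂ = f₁ · (width₂/width₁) = 11 × 7.6/12.52.
f₂ = 11 × 0.60703 ≈ 6.677 mm.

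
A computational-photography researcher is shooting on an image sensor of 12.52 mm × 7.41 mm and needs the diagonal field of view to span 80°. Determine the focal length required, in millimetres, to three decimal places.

Sensor diagonal = √(12.52² + 7.41²) = √211.6585 ≈ 14.5485 mm.
From α = 2·arctan(d/2f) we get f = d / (2·tan(α/2)).
With d = 14.5485 mm and α/2 = 40°, tan(α/2) ≈ 0.83910, so f ≈ 14.5485 / 1.67820 ≈ 8.6691 mm.

8.669 mm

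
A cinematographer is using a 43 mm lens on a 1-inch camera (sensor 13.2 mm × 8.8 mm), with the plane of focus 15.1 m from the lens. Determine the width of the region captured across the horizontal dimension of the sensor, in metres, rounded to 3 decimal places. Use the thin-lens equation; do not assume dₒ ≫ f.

dₒ: 15.1 m = 15100 mm.
Similar triangles through the lens centre give W/dₒ = w/dᵢ; with 1/f = 1/dₒ + 1/dᵢ this gives W = w·(dₒ − f)/f.
W = 13.2 mm × (15100 − 43) / 43 = 13.2 × 350.1628 ≈ 4622.149 mm = 4.62215 m.

4.622 m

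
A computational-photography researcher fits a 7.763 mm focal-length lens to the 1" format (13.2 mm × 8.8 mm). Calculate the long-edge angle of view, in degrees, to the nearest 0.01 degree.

Angle of view α = 2·arctan(w/2f) with w = 13.2 mm and f = 7.763 mm.
w/2f = 0.85019; arctan(0.85019) ≈ 40.3707°, so α ≈ 80.7415°.

80.74°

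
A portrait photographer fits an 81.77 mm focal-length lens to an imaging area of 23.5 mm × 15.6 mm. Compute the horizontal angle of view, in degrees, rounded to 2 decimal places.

16.35°

Angle of view α = 2·arctan(w/2f) with w = 23.5 mm and f = 81.77 mm.
w/2f = 0.14370; arctan(0.14370) ≈ 8.1772°, so α ≈ 16.3544°.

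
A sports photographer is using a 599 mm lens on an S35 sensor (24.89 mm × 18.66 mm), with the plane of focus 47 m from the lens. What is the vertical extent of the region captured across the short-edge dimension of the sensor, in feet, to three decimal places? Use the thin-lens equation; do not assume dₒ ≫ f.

dₒ: 47 m = 47000 mm.
Similar triangles through the lens centre give W/dₒ = h/dᵢ; with 1/f = 1/dₒ + 1/dᵢ this gives W = h·(dₒ − f)/f.
W = 18.66 mm × (47000 − 599) / 599 = 18.66 × 77.4641 ≈ 1445.480 mm = 1445.480/304.8 ft = 4.74239 ft.

4.742 ft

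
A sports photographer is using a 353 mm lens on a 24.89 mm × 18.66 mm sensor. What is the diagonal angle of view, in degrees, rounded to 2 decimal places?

5.05°

Sensor diagonal = √(24.89² + 18.66²) = √967.7077 ≈ 31.1080 mm.
Angle of view α = 2·arctan(d/2f) with d = 31.1080 mm and f = 353 mm.
d/2f = 0.04406; arctan(0.04406) ≈ 2.5230°, so α ≈ 5.0459°.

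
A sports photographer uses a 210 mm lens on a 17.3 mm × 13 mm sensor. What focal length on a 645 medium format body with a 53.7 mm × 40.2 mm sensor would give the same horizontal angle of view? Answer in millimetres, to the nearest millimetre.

Equal angle of view means equal width/f ratio, so f₂ = f₁ · (width₂/width₁) = 210 × 53.7/17.3.
f₂ = 210 × 3.10405 ≈ 651.850 mm.

652 mm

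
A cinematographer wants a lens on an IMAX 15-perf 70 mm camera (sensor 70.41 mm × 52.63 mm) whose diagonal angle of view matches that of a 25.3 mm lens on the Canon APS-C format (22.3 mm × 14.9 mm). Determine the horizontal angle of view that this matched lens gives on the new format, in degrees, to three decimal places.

Sensor diagonal = √(22.3² + 14.9²) = √719.3000 ≈ 26.8198 mm.
Sensor diagonal = √(70.41² + 52.63²) = √7727.4850 ≈ 87.9061 mm.
Equal diagonal AOV ⇒ f₂ = f₁ · 87.9061/26.8198 = 25.3 × 3.27766 ≈ 82.9248 mm.
Horizontal AOV on the new format = 2·arctan(70.41 / (2 × 82.9248)) = 2·arctan(0.42454) ≈ 46.0064°.

46.006°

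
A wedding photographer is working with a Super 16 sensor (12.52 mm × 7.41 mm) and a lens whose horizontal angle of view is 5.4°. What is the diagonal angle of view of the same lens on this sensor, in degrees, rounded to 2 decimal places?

From the horizontal AOV: f = 12.52 / (2·tan(2.7°)) = 12.52 / 0.09432 ≈ 132.7430 mm.
Sensor diagonal = √(12.52² + 7.41²) = √211.6585 ≈ 14.5485 mm.
Diagonal AOV = 2·arctan(14.5485 / (2 × 132.7430)) = 2·arctan(0.05480) ≈ 6.2733°.

6.27°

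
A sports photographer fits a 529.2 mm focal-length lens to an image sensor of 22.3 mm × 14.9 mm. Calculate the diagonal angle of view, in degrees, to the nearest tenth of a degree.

Sensor diagonal = √(22.3² + 14.9²) = √719.3000 ≈ 26.8198 mm.
Angle of view α = 2·arctan(d/2f) with d = 26.8198 mm and f = 529.2 mm.
d/2f = 0.02534; arctan(0.02534) ≈ 1.4516°, so α ≈ 2.9031°.

2.9°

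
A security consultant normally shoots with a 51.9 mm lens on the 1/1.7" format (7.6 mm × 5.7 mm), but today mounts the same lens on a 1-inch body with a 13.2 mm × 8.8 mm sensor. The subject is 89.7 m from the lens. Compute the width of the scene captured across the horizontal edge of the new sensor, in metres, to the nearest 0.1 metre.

The focal length stays 51.9 mm; the relevant sensor dimension is now w = 13.2 mm. Object distance dₒ = 89.7 m = 89700 mm.
Thin-lens field width W = w·(dₒ − f)/f = 13.2 × (89700 − 51.9)/51.9 ≈ 22800.673 mm = 22.8007 m.

22.8 m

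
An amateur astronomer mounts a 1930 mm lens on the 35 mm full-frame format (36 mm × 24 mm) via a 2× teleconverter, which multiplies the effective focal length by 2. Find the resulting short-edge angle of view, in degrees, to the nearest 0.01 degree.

0.36°

Effective focal length f = 1930 × 2 = 3860 mm.
α = 2·arctan(24 / (2 × 3860)) = 2·arctan(0.00311) ≈ 0.3562°.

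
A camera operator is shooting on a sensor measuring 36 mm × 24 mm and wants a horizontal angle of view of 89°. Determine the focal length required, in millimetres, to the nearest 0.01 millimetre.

18.32 mm

From α = 2·arctan(w/2f) we get f = w / (2·tan(α/2)).
With w = 36 mm and α/2 = 44.5°, tan(α/2) ≈ 0.98270, so f ≈ 36 / 1.96539 ≈ 18.3169 mm.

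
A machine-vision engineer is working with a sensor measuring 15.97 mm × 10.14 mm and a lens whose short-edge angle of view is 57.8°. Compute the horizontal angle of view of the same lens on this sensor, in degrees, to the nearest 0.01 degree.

82.01°

From the short-edge AOV: f = 10.14 / (2·tan(28.9°)) = 10.14 / 1.10406 ≈ 9.1843 mm.
Horizontal AOV = 2·arctan(15.97 / (2 × 9.1843)) = 2·arctan(0.86942) ≈ 82.0087°.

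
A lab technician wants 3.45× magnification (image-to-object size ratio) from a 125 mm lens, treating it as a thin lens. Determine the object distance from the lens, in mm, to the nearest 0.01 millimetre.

161.23 mm

With m = dᵢ/dₒ and 1/f = 1/dₒ + 1/dᵢ, substituting dᵢ = m·dₒ gives 1/f = (1 + 1/m)/dₒ, hence dₒ = f·(1 + 1/m).
dₒ = 125 × (1 + 1/3.45) = 125 × 1.28986 ≈ 161.232 mm.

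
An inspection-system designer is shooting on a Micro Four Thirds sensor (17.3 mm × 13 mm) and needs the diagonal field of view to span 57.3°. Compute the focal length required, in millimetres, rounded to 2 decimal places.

Sensor diagonal = √(17.3² + 13²) = √468.2900 ≈ 21.6400 mm.
From α = 2·arctan(d/2f) we get f = d / (2·tan(α/2)).
With d = 21.6400 mm and α/2 = 28.65°, tan(α/2) ≈ 0.54635, so f ≈ 21.6400 / 1.09270 ≈ 19.8042 mm.

19.80 mm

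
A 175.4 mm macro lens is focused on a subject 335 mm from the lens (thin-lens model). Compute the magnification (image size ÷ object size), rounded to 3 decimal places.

Thin lens: 1/f = 1/dₒ + 1/dᵢ → 1/dᵢ = 1/175.4 − 1/335 = 0.0027162 mm⁻¹, so dᵢ ≈ 368.1642 mm.
Magnification m = dᵢ/dₒ = 368.1642/335 ≈ 1.09900.

1.099×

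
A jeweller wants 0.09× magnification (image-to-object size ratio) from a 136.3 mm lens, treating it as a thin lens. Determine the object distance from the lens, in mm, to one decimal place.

With m = dᵢ/dₒ and 1/f = 1/dₒ + 1/dᵢ, substituting dᵢ = m·dₒ gives 1/f = (1 + 1/m)/dₒ, hence dₒ = f·(1 + 1/m).
dₒ = 136.3 × (1 + 1/0.09) = 136.3 × 12.11111 ≈ 1650.744 mm.

1650.7 mm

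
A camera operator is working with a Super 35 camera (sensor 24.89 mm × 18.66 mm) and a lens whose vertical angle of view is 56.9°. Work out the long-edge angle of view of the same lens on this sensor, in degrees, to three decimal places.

71.713°

From the vertical AOV: f = 18.66 / (2·tan(28.45°)) = 18.66 / 1.08365 ≈ 17.2195 mm.
Long-edge AOV = 2·arctan(24.89 / (2 × 17.2195)) = 2·arctan(0.72273) ≈ 71.7132°.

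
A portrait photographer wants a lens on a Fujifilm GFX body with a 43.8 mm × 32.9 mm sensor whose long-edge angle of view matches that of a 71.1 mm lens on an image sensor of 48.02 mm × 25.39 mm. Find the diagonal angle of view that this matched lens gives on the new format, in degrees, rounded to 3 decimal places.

Equal long-edge AOV ⇒ f₂ = f₁ · 43.8/48.02 = 71.1 × 0.91212 ≈ 64.8517 mm.
Sensor diagonal = √(43.8² + 32.9²) = √3000.8500 ≈ 54.7800 mm.
Diagonal AOV on the new format = 2·arctan(54.7800 / (2 × 64.8517)) = 2·arctan(0.42235) ≈ 45.7933°.

45.793°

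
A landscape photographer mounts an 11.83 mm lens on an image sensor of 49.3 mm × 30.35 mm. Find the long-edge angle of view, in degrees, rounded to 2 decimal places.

128.73°

Angle of view α = 2·arctan(w/2f) with w = 49.3 mm and f = 11.83 mm.
w/2f = 2.08369; arctan(2.08369) ≈ 64.3628°, so α ≈ 128.7255°.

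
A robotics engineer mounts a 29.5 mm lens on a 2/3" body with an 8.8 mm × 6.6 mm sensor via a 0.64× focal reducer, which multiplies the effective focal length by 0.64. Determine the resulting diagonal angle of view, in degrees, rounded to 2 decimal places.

32.48°

Effective focal length f = 29.5 × 0.64 = 18.88 mm.
Sensor diagonal = √(8.8² + 6.6²) = √121.0000 ≈ 11.0000 mm.
α = 2·arctan(11.000 / (2 × 18.88)) = 2·arctan(0.29131) ≈ 32.4831°.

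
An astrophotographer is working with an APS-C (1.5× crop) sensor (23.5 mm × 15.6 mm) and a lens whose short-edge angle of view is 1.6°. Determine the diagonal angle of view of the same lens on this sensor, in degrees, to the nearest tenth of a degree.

2.9°

From the short-edge AOV: f = 15.6 / (2·tan(0.8°)) = 15.6 / 0.02793 ≈ 558.5975 mm.
Sensor diagonal = √(23.5² + 15.6²) = √795.6100 ≈ 28.2066 mm.
Diagonal AOV = 2·arctan(28.2066 / (2 × 558.5975)) = 2·arctan(0.02525) ≈ 2.8926°.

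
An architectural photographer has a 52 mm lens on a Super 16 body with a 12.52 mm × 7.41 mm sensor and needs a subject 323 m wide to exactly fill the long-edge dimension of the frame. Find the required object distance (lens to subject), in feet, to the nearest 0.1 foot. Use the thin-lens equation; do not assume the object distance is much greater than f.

4401.5 ft

W: 323 m = 323000 mm.
Magnification m = w/W = dᵢ/dₒ; combined with 1/f = 1/dₒ + 1/dᵢ this gives dₒ = f·(1 + W/w).
dₒ = 52 mm × (1 + 323000/12.52) = 52 × 25799.7220 ≈ 1341585.546 mm = 1341585.546/304.8 ft = 4401.53 ft.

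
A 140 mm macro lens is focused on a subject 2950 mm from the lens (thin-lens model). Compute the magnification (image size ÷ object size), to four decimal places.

0.0498×

Thin lens: 1/f = 1/dₒ + 1/dᵢ → 1/dᵢ = 1/140 − 1/2950 = 0.0068039 mm⁻¹, so dᵢ ≈ 146.9751 mm.
Magnification m = dᵢ/dₒ = 146.9751/2950 ≈ 0.04982.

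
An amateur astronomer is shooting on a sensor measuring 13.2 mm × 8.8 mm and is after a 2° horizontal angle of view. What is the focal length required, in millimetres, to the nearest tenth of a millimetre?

378.1 mm

From α = 2·arctan(w/2f) we get f = w / (2·tan(α/2)).
With w = 13.2 mm and α/2 = 1°, tan(α/2) ≈ 0.01746, so f ≈ 13.2 / 0.03491 ≈ 378.1137 mm.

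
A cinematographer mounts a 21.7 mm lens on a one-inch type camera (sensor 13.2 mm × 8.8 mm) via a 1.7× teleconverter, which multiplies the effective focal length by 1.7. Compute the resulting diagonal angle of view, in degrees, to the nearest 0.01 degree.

Effective focal length f = 21.7 × 1.7 = 36.89 mm.
Sensor diagonal = √(13.2² + 8.8²) = √251.6800 ≈ 15.8644 mm.
α = 2·arctan(15.864 / (2 × 36.89)) = 2·arctan(0.21502) ≈ 24.2703°.

24.27°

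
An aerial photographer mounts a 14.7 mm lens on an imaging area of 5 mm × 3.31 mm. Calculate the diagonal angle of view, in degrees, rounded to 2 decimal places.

23.06°

Sensor diagonal = √(5² + 3.31²) = √35.9561 ≈ 5.9963 mm.
Angle of view α = 2·arctan(d/2f) with d = 5.9963 mm and f = 14.7 mm.
d/2f = 0.20396; arctan(0.20396) ≈ 11.5278°, so α ≈ 23.0555°.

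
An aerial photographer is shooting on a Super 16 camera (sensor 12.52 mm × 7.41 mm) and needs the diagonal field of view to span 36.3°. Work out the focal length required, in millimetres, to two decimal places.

22.19 mm

Sensor diagonal = √(12.52² + 7.41²) = √211.6585 ≈ 14.5485 mm.
From α = 2·arctan(d/2f) we get f = d / (2·tan(α/2)).
With d = 14.5485 mm and α/2 = 18.15°, tan(α/2) ≈ 0.32782, so f ≈ 14.5485 / 0.65563 ≈ 22.1900 mm.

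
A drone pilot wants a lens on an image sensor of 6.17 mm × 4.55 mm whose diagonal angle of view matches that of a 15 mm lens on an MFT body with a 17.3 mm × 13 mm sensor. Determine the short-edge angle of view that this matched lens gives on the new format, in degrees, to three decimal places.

Sensor diagonal = √(17.3² + 13²) = √468.2900 ≈ 21.6400 mm.
Sensor diagonal = √(6.17² + 4.55²) = √58.7714 ≈ 7.6663 mm.
Equal diagonal AOV ⇒ f₂ = f₁ · 7.6663/21.6400 = 15 × 0.35426 ≈ 5.3139 mm.
Short-edge AOV on the new format = 2·arctan(4.55 / (2 × 5.3139)) = 2·arctan(0.42812) ≈ 46.3534°.

46.353°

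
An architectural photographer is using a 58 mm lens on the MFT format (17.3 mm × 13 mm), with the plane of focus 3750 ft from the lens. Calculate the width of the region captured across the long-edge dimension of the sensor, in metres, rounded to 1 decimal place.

dₒ: 3750 ft × 304.8 mm/ft = 1142999.96 mm.
Similar triangles through the lens centre give W/dₒ = w/dᵢ; with 1/f = 1/dₒ + 1/dᵢ this gives W = w·(dₒ − f)/f.
W = 17.3 mm × (1.143e+06 − 58) / 58 = 17.3 × 19705.8959 ≈ 340911.999 mm = 340.912 m.

340.9 m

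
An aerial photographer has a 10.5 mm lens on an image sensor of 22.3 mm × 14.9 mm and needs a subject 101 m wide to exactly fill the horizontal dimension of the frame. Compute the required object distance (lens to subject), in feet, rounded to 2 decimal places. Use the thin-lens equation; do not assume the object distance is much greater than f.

156.06 ft

W: 101 m = 101000 mm.
Magnification m = w/W = dᵢ/dₒ; combined with 1/f = 1/dₒ + 1/dᵢ this gives dₒ = f·(1 + W/w).
dₒ = 10.5 mm × (1 + 101000/22.3) = 10.5 × 4530.1480 ≈ 47566.554 mm = 47566.554/304.8 ft = 156.058 ft.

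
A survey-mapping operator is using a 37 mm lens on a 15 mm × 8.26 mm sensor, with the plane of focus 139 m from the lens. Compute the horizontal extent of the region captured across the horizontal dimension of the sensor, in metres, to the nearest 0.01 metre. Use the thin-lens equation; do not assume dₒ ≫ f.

dₒ: 139 m = 139000 mm.
Similar triangles through the lens centre give W/dₒ = w/dᵢ; with 1/f = 1/dₒ + 1/dᵢ this gives W = w·(dₒ − f)/f.
W = 15 mm × (139000 − 37) / 37 = 15 × 3755.7568 ≈ 56336.351 mm = 56.3364 m.

56.34 m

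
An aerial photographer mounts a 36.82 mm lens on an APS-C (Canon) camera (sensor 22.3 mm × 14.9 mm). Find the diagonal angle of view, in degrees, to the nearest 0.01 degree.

Sensor diagonal = √(22.3² + 14.9²) = √719.3000 ≈ 26.8198 mm.
Angle of view α = 2·arctan(d/2f) with d = 26.8198 mm and f = 36.82 mm.
d/2f = 0.36420; arctan(0.36420) ≈ 20.0117°, so α ≈ 40.0234°.

40.02°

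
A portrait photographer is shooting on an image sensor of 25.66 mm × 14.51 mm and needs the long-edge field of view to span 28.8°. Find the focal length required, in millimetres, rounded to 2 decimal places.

From α = 2·arctan(w/2f) we get f = w / (2·tan(α/2)).
With w = 25.66 mm and α/2 = 14.4°, tan(α/2) ≈ 0.25676, so f ≈ 25.66 / 0.51351 ≈ 49.9696 mm.

49.97 mm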